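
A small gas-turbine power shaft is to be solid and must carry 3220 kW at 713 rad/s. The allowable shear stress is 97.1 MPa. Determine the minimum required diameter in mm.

ω = 713 rad/s, so T = P/ω = 3220×10³ / 713.0 = 4516 N·m.
For a solid shaft τ_max = 16T/(πd³), so d = (16T/(π τ_allow))^(1/3) = (16·4516/(π·9.71×10^7))^(1/3) = 0.06187 m.

61.9 mm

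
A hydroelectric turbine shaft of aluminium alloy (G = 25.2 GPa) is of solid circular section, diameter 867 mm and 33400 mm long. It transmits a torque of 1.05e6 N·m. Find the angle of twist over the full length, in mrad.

25.1 mrad

J = πd⁴/32 = π(0.867)⁴/32 = 0.05547 m⁴.
θ = T·L/(G·J) = 1.050e6 × 33.4 / (25.2×10⁹ × 0.05547) = 0.02509 rad.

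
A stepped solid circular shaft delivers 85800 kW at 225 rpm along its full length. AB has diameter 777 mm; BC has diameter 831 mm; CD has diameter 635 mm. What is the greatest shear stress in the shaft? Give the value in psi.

ω = 2π·225/60 = 23.56 rad/s, so T = P/ω = 85800×10³ / 23.56 = 3.641e6 N·m.
Under the same torque, τ_max = 16T/(πd³) is largest where d is smallest — segment CD (d = 635 mm).
τ_max = 16·3.641e6/(π·(0.635)³) = 7.243×10^7 Pa.

10500 psi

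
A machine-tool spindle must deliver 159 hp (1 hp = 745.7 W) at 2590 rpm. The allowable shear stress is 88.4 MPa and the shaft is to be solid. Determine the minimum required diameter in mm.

29.3 mm

ω = 2π·2590/60 = 271.2 rad/s, so T = P/ω = 159×745.7 / 271.2 = 437.2 N·m.
For a solid shaft τ_max = 16T/(πd³), so d = (16T/(π τ_allow))^(1/3) = (16·437.2/(π·8.84×10^7))^(1/3) = 0.02931 m.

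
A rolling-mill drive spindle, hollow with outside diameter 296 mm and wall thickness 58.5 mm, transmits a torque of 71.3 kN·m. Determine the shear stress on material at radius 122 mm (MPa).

13.3 MPa

J = π(d_o⁴ − d_i⁴)/32 = π(0.296⁴ − 0.179⁴)/32 = 6.529×10^-4 m⁴.
Shear stress varies linearly with radius: τ = T·r/J = 71300 × 0.122 / 6.529×10^-4 = 1.332×10^7 Pa.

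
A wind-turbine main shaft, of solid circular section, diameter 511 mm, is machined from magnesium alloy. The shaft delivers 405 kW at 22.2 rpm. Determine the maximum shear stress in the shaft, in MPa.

6.65 MPa

ω = 2π·22.2/60 = 2.325 rad/s, so T = P/ω = 405×10³ / 2.325 = 174200 N·m.
J = πd⁴/32 = π(0.511)⁴/32 = 6.694×10^-3 m⁴.
τ_max = T·r/J = 174200 × 0.256 / 6.694×10^-3 = 6.649×10^6 Pa.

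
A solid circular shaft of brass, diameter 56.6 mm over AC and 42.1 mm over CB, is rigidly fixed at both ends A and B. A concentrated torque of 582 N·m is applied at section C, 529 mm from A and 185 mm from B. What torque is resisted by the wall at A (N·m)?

Compatibility: T_A·a/J_AC = T_B·b/J_CB with T_A + T_B = T₀.
J_AC = 1.01×10^-6 m⁴, J_CB = 3.08×10^-7 m⁴, so T_A = T₀·(J_AC/a)/((J_AC/a)+(J_CB/b)) = 310.4 N·m, T_B = 271.6 N·m.

310 N·m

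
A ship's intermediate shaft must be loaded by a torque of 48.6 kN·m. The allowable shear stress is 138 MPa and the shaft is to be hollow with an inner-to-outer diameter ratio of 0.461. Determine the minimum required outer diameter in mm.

123 mm

For a hollow shaft with d_i/d_o = 0.461: τ_max = 16T/(π d_o³ (1−k⁴)), so d_o = [16T/(π τ_allow (1−k⁴))]^(1/3) = [16·48600/(π·1.38×10^8·0.9548)]^(1/3) = 0.1234 m.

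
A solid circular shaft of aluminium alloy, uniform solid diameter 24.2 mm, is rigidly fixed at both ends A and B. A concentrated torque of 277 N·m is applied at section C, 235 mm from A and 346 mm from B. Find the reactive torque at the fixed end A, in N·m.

165 N·m

With uniform GJ and both ends fixed, compatibility θ_AC = θ_CB gives T_A·a = T_B·b, together with T_A + T_B = T₀.
T_A = T₀·b/(a+b) = 277.0·346/581.0 = 165.0 N·m; T_B = 112.0 N·m.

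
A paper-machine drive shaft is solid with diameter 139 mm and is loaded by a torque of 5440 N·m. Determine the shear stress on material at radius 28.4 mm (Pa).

J = πd⁴/32 = π(0.139)⁴/32 = 3.665×10^-5 m⁴.
Shear stress varies linearly with radius: τ = T·r/J = 5440 × 0.0284 / 3.665×10^-5 = 4.216×10^6 Pa.

4.22e6 Pa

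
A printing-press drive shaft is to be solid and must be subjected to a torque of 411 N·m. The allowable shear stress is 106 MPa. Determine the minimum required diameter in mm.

For a solid shaft τ_max = 16T/(πd³), so d = (16T/(π τ_allow))^(1/3) = (16·411.0/(π·1.06×10^8))^(1/3) = 0.02703 m.

27.0 mm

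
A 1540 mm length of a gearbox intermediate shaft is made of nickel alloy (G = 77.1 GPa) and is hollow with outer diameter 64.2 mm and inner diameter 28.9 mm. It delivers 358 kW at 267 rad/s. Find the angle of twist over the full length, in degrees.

ω = 267 rad/s, so T = P/ω = 358×10³ / 267.0 = 1341 N·m.
J = π(d_o⁴ − d_i⁴)/32 = π(0.0642⁴ − 0.0289⁴)/32 = 1.599×10^-6 m⁴.
θ = T·L/(G·J) = 1341 × 1.54 / (77.1×10⁹ × 1.599×10^-6) = 0.01675 rad.

0.959°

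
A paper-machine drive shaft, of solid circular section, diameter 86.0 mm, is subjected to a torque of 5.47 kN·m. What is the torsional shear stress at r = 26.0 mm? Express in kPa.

26500 kPa

J = πd⁴/32 = π(0.0860)⁴/32 = 5.370×10^-6 m⁴.
Shear stress varies linearly with radius: τ = T·r/J = 5470 × 0.0260 / 5.370×10^-6 = 2.648×10^7 Pa.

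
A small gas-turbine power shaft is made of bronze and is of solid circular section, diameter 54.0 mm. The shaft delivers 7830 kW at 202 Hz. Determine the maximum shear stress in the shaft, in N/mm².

200 N/mm²

ω = 2π·202 = 1269 rad/s, so T = P/ω = 7830×10³ / 1269 = 6169 N·m.
J = πd⁴/32 = π(0.0540)⁴/32 = 8.348×10^-7 m⁴.
τ_max = T·r/J = 6169 × 0.0270 / 8.348×10^-7 = 1.995×10^8 Pa.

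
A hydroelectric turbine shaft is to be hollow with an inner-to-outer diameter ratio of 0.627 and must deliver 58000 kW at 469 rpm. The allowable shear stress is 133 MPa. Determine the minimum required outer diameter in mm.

ω = 2π·469/60 = 49.11 rad/s, so T = P/ω = 58000×10³ / 49.11 = 1.181e6 N·m.
For a hollow shaft with d_i/d_o = 0.627: τ_max = 16T/(π d_o³ (1−k⁴)), so d_o = [16T/(π τ_allow (1−k⁴))]^(1/3) = [16·1.181e6/(π·1.33×10^8·0.8454)]^(1/3) = 0.3768 m.

377 mm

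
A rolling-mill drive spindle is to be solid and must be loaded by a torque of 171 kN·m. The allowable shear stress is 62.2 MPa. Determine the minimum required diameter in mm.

241 mm

For a solid shaft τ_max = 16T/(πd³), so d = (16T/(π τ_allow))^(1/3) = (16·171000/(π·6.22×10^7))^(1/3) = 0.2410 m.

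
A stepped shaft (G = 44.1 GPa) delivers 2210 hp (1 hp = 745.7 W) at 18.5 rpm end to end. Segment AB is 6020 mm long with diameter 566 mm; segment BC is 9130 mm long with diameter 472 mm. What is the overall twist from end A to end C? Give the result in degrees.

ω = 2π·18.5/60 = 1.937 rad/s, so T = P/ω = 2210×745.7 / 1.937 = 850700 N·m.
J_AB = π(0.566)⁴/32 = 0.0101 m⁴; J_BC = π(0.472)⁴/32 = 4.87×10^-3 m⁴.
θ = (T/G)·Σ L_i/J_i = (850700/44.1×10⁹)·(6.02/0.0101 + 9.13/4.87×10^-3) = 0.04767 rad.

2.73°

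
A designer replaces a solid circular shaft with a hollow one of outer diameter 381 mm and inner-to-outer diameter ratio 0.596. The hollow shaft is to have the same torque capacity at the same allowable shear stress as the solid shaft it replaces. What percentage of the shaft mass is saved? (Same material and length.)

29.5 %

Equal τ_max and T ⇒ the solid shaft needs d_s³ = d_o³(1−k⁴), so d_s = 381·(1−0.596⁴)^(1/3) = 364.2 mm.
Area ratio A_h/A_s = d_o²(1−k²)/d_s² = (1−k²)/(1−k⁴)^(2/3) = 0.7054.
Mass saving = 1 − 0.7054 = 29.5 %.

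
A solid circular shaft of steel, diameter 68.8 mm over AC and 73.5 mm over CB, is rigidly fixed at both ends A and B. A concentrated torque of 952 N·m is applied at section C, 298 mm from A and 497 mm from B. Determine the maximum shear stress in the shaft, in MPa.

8.36 MPa

Compatibility: T_A·a/J_AC = T_B·b/J_CB with T_A + T_B = T₀.
J_AC = 2.20×10^-6 m⁴, J_CB = 2.87×10^-6 m⁴, so T_A = T₀·(J_AC/a)/((J_AC/a)+(J_CB/b)) = 534.5 N·m, T_B = 417.5 N·m.
τ in each portion: τ_AC = 8.36×10^6 Pa, τ_CB = 5.35×10^6 Pa; maximum is in AC.
τ_max = T_AC·r/J = 534.5·0.0344/2.20×10^-6 = 8.359×10^6 Pa.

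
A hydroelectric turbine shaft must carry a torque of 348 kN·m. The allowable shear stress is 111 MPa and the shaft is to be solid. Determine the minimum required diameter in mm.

252 mm

For a solid shaft τ_max = 16T/(πd³), so d = (16T/(π τ_allow))^(1/3) = (16·348000/(π·1.11×10^8))^(1/3) = 0.2518 m.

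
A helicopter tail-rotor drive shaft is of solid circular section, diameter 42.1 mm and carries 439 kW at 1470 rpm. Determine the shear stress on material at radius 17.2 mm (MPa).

159 MPa

ω = 2π·1470/60 = 153.9 rad/s, so T = P/ω = 439×10³ / 153.9 = 2852 N·m.
J = πd⁴/32 = π(0.0421)⁴/32 = 3.084×10^-7 m⁴.
Shear stress varies linearly with radius: τ = T·r/J = 2852 × 0.0172 / 3.084×10^-7 = 1.590×10^8 Pa.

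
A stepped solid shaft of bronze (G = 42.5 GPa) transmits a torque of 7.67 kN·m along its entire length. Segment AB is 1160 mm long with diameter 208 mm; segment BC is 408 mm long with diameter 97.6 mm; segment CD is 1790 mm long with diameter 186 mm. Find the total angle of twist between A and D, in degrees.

J_AB = π(0.208)⁴/32 = 1.84×10^-4 m⁴; J_BC = π(0.0976)⁴/32 = 8.91×10^-6 m⁴; J_CD = π(0.186)⁴/32 = 1.18×10^-4 m⁴.
θ = (T/G)·Σ L_i/J_i = (7670/42.5×10⁹)·(1.16/1.84×10^-4 + 0.408/8.91×10^-6 + 1.79/1.18×10^-4) = 0.01215 rad.

0.696°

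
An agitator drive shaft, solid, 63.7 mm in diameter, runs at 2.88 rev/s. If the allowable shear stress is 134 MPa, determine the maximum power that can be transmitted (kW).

123 kW

J = πd⁴/32 = π(0.0637)⁴/32 = 1.616×10^-6 m⁴.
T_max = τ_allow·J/r = 1.34×10^8 × 1.616×10^-6 / 0.0319 = 6801 N·m.
ω = 2π·2.88 = 18.10 rad/s, so P_max = T_max·ω = 1.231×10^5 W.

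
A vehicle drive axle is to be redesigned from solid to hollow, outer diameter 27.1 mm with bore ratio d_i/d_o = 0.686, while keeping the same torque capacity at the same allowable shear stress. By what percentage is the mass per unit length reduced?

37.4 %

Equal τ_max and T ⇒ the solid shaft needs d_s³ = d_o³(1−k⁴), so d_s = 27.1·(1−0.686⁴)^(1/3) = 24.93 mm.
Area ratio A_h/A_s = d_o²(1−k²)/d_s² = (1−k²)/(1−k⁴)^(2/3) = 0.6256.
Mass saving = 1 − 0.6256 = 37.4 %.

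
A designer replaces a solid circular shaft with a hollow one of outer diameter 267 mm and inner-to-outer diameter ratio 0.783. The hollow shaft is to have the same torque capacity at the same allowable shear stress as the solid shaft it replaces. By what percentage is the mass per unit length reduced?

Equal τ_max and T ⇒ the solid shaft needs d_s³ = d_o³(1−k⁴), so d_s = 267·(1−0.783⁴)^(1/3) = 228.2 mm.
Area ratio A_h/A_s = d_o²(1−k²)/d_s² = (1−k²)/(1−k⁴)^(2/3) = 0.5298.
Mass saving = 1 − 0.5298 = 47.0 %.

47.0 %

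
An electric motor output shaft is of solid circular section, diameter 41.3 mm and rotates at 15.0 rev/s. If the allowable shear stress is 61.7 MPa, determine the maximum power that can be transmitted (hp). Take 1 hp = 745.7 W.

J = πd⁴/32 = π(0.0413)⁴/32 = 2.856×10^-7 m⁴.
T_max = τ_allow·J/r = 6.17×10^7 × 2.856×10^-7 / 0.0206 = 853.4 N·m.
ω = 2π·15.0 = 94.25 rad/s, so P_max = T_max·ω = 8.043×10^4 W.

108 hp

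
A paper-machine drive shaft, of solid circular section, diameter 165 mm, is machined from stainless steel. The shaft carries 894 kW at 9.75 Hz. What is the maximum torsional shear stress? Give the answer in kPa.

ω = 2π·9.75 = 61.26 rad/s, so T = P/ω = 894×10³ / 61.26 = 14590 N·m.
J = πd⁴/32 = π(0.165)⁴/32 = 7.277×10^-5 m⁴.
τ_max = T·r/J = 14590 × 0.0825 / 7.277×10^-5 = 1.655×10^7 Pa.

16500 kPa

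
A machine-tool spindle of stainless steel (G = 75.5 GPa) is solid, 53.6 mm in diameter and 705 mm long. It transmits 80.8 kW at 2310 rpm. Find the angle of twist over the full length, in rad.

0.00385 rad

ω = 2π·2310/60 = 241.9 rad/s, so T = P/ω = 80.8×10³ / 241.9 = 334.0 N·m.
J = πd⁴/32 = π(0.0536)⁴/32 = 8.103×10^-7 m⁴.
θ = T·L/(G·J) = 334.0 × 0.705 / (75.5×10⁹ × 8.103×10^-7) = 3.849×10^-3 rad.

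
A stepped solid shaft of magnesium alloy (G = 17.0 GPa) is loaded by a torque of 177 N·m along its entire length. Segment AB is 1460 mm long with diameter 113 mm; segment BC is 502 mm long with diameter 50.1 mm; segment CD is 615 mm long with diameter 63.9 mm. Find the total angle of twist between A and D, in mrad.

13.3 mrad

J_AB = π(0.113)⁴/32 = 1.60×10^-5 m⁴; J_BC = π(0.0501)⁴/32 = 6.19×10^-7 m⁴; J_CD = π(0.0639)⁴/32 = 1.64×10^-6 m⁴.
θ = (T/G)·Σ L_i/J_i = (177.0/17.0×10⁹)·(1.46/1.60×10^-5 + 0.502/6.19×10^-7 + 0.615/1.64×10^-6) = 0.01331 rad.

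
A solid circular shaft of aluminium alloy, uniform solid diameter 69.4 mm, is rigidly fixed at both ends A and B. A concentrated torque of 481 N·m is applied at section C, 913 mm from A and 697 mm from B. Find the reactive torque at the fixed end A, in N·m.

208 N·m

With uniform GJ and both ends fixed, compatibility θ_AC = θ_CB gives T_A·a = T_B·b, together with T_A + T_B = T₀.
T_A = T₀·b/(a+b) = 481.0·697/1610 = 208.2 N·m; T_B = 272.8 N·m.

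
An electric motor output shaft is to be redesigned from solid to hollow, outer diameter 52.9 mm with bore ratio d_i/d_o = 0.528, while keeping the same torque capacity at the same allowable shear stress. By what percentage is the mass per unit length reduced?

23.9 %

Equal τ_max and T ⇒ the solid shaft needs d_s³ = d_o³(1−k⁴), so d_s = 52.9·(1−0.528⁴)^(1/3) = 51.49 mm.
Area ratio A_h/A_s = d_o²(1−k²)/d_s² = (1−k²)/(1−k⁴)^(2/3) = 0.7612.
Mass saving = 1 − 0.7612 = 23.9 %.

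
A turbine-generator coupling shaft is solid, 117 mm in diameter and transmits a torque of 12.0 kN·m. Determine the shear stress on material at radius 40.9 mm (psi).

3870 psi

J = πd⁴/32 = π(0.117)⁴/32 = 1.840×10^-5 m⁴.
Shear stress varies linearly with radius: τ = T·r/J = 12000 × 0.0409 / 1.840×10^-5 = 2.668×10^7 Pa.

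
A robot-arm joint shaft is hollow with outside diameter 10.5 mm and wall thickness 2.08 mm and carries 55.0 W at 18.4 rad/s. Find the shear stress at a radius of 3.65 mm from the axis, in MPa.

ω = 18.4 rad/s, so T = P/ω = 55.0 / 18.40 = 2.989 N·m.
J = π(d_o⁴ − d_i⁴)/32 = π(0.0105⁴ − 0.00634⁴)/32 = 1.035×10^-9 m⁴.
Shear stress varies linearly with radius: τ = T·r/J = 2.989 × 0.00365 / 1.035×10^-9 = 1.054×10^7 Pa.

10.5 MPa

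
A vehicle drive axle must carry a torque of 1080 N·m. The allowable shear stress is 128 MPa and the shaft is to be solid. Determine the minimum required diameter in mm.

For a solid shaft τ_max = 16T/(πd³), so d = (16T/(π τ_allow))^(1/3) = (16·1080/(π·1.28×10^8))^(1/3) = 0.03503 m.

35.0 mm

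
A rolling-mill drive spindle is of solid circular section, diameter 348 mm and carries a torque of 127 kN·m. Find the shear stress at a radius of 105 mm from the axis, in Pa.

J = πd⁴/32 = π(0.348)⁴/32 = 1.440×10^-3 m⁴.
Shear stress varies linearly with radius: τ = T·r/J = 127000 × 0.105 / 1.440×10^-3 = 9.261×10^6 Pa.

9.26e6 Pa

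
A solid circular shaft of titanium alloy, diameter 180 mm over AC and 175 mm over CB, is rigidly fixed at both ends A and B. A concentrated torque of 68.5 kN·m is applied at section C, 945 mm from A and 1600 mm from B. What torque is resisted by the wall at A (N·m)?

44800 N·m

Compatibility: T_A·a/J_AC = T_B·b/J_CB with T_A + T_B = T₀.
J_AC = 1.03×10^-4 m⁴, J_CB = 9.21×10^-5 m⁴, so T_A = T₀·(J_AC/a)/((J_AC/a)+(J_CB/b)) = 44840 N·m, T_B = 23660 N·m.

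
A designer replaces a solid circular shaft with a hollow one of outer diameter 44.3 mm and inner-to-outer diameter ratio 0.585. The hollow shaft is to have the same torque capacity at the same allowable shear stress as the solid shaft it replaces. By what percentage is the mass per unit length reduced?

Equal τ_max and T ⇒ the solid shaft needs d_s³ = d_o³(1−k⁴), so d_s = 44.3·(1−0.585⁴)^(1/3) = 42.50 mm.
Area ratio A_h/A_s = d_o²(1−k²)/d_s² = (1−k²)/(1−k⁴)^(2/3) = 0.7147.
Mass saving = 1 − 0.7147 = 28.5 %.

28.5 %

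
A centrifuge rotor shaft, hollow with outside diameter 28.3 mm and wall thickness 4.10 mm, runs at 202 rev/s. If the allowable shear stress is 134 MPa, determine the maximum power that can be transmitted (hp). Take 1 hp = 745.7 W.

J = π(d_o⁴ − d_i⁴)/32 = π(0.0283⁴ − 0.0201⁴)/32 = 4.695×10^-8 m⁴.
T_max = τ_allow·J/r = 1.34×10^8 × 4.695×10^-8 / 0.0142 = 444.6 N·m.
ω = 2π·202 = 1269 rad/s, so P_max = T_max·ω = 5.643×10^5 W.

757 hp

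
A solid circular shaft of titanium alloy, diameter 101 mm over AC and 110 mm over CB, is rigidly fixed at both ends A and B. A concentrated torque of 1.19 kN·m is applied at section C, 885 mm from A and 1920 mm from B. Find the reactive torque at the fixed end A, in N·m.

722 N·m

Compatibility: T_A·a/J_AC = T_B·b/J_CB with T_A + T_B = T₀.
J_AC = 1.02×10^-5 m⁴, J_CB = 1.44×10^-5 m⁴, so T_A = T₀·(J_AC/a)/((J_AC/a)+(J_CB/b)) = 721.9 N·m, T_B = 468.1 N·m.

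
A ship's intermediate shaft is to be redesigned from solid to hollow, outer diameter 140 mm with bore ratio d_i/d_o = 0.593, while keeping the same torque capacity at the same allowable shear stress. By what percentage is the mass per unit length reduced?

Equal τ_max and T ⇒ the solid shaft needs d_s³ = d_o³(1−k⁴), so d_s = 140·(1−0.593⁴)^(1/3) = 134.0 mm.
Area ratio A_h/A_s = d_o²(1−k²)/d_s² = (1−k²)/(1−k⁴)^(2/3) = 0.7080.
Mass saving = 1 − 0.7080 = 29.2 %.

29.2 %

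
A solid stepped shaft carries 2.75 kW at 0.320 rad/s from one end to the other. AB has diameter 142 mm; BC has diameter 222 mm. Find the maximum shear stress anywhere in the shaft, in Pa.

ω = 0.320 rad/s, so T = P/ω = 2.75×10³ / 0.3200 = 8594 N·m.
Under the same torque, τ_max = 16T/(πd³) is largest where d is smallest — segment AB (d = 142 mm).
τ_max = 16·8594/(π·(0.142)³) = 1.529×10^7 Pa.

1.53e7 Pa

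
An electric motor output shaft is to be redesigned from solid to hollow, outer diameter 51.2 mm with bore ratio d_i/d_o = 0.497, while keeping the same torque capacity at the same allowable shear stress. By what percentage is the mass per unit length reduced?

Equal τ_max and T ⇒ the solid shaft needs d_s³ = d_o³(1−k⁴), so d_s = 51.2·(1−0.497⁴)^(1/3) = 50.14 mm.
Area ratio A_h/A_s = d_o²(1−k²)/d_s² = (1−k²)/(1−k⁴)^(2/3) = 0.7853.
Mass saving = 1 − 0.7853 = 21.5 %.

21.5 %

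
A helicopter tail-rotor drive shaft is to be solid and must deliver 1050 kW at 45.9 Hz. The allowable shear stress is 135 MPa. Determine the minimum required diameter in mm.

51.6 mm

ω = 2π·45.9 = 288.4 rad/s, so T = P/ω = 1050×10³ / 288.4 = 3641 N·m.
For a solid shaft τ_max = 16T/(πd³), so d = (16T/(π τ_allow))^(1/3) = (16·3641/(π·1.35×10^8))^(1/3) = 0.05160 m.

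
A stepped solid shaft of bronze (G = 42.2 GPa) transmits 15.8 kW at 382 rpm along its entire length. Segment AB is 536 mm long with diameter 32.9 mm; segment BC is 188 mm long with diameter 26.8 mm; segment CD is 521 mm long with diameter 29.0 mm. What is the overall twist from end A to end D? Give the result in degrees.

ω = 2π·382/60 = 40.00 rad/s, so T = P/ω = 15.8×10³ / 40.00 = 395.0 N·m.
J_AB = π(0.0329)⁴/32 = 1.15×10^-7 m⁴; J_BC = π(0.0268)⁴/32 = 5.06×10^-8 m⁴; J_CD = π(0.0290)⁴/32 = 6.94×10^-8 m⁴.
θ = (T/G)·Σ L_i/J_i = (395.0/42.2×10⁹)·(0.536/1.15×10^-7 + 0.188/5.06×10^-8 + 0.521/6.94×10^-8) = 0.1486 rad.

8.51°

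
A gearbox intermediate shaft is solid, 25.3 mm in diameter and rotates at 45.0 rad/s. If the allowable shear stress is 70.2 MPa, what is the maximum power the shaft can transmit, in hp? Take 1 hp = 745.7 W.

J = πd⁴/32 = π(0.0253)⁴/32 = 4.022×10^-8 m⁴.
T_max = τ_allow·J/r = 7.02×10^7 × 4.022×10^-8 / 0.0126 = 223.2 N·m.
ω = 45.0 rad/s, so P_max = T_max·ω = 1.004×10^4 W.

13.5 hp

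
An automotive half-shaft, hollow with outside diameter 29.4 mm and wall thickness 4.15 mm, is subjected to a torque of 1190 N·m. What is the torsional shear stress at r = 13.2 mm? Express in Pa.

2.91e8 Pa

J = π(d_o⁴ − d_i⁴)/32 = π(0.0294⁴ − 0.0211⁴)/32 = 5.389×10^-8 m⁴.
Shear stress varies linearly with radius: τ = T·r/J = 1190 × 0.0132 / 5.389×10^-8 = 2.915×10^8 Pa.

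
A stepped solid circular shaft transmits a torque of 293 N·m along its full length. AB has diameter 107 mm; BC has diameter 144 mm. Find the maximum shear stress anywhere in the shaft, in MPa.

Under the same torque, τ_max = 16T/(πd³) is largest where d is smallest — segment AB (d = 107 mm).
τ_max = 16·293.0/(π·(0.107)³) = 1.218×10^6 Pa.

1.22 MPa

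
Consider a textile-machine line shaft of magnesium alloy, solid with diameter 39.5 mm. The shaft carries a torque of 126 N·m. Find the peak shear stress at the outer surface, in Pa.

1.04e7 Pa

J = πd⁴/32 = π(0.0395)⁴/32 = 2.390×10^-7 m⁴.
τ_max = T·r/J = 126.0 × 0.0198 / 2.390×10^-7 = 1.041×10^7 Pa.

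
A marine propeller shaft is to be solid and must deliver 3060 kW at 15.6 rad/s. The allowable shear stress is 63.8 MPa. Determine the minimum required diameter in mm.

ω = 15.6 rad/s, so T = P/ω = 3060×10³ / 15.60 = 196200 N·m.
For a solid shaft τ_max = 16T/(πd³), so d = (16T/(π τ_allow))^(1/3) = (16·196200/(π·6.38×10^7))^(1/3) = 0.2502 m.

250 mm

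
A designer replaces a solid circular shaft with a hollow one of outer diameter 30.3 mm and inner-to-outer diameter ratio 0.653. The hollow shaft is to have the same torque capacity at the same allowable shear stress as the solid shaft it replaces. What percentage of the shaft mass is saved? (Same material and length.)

Equal τ_max and T ⇒ the solid shaft needs d_s³ = d_o³(1−k⁴), so d_s = 30.3·(1−0.653⁴)^(1/3) = 28.34 mm.
Area ratio A_h/A_s = d_o²(1−k²)/d_s² = (1−k²)/(1−k⁴)^(2/3) = 0.6557.
Mass saving = 1 − 0.6557 = 34.4 %.

34.4 %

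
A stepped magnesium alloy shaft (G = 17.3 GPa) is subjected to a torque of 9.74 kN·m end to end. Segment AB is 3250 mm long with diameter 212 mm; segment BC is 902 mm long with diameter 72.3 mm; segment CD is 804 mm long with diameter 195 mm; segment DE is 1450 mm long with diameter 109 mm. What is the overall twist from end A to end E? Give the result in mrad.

261 mrad

J_AB = π(0.212)⁴/32 = 1.98×10^-4 m⁴; J_BC = π(0.0723)⁴/32 = 2.68×10^-6 m⁴; J_CD = π(0.195)⁴/32 = 1.42×10^-4 m⁴; J_DE = π(0.109)⁴/32 = 1.39×10^-5 m⁴.
θ = (T/G)·Σ L_i/J_i = (9740/17.3×10⁹)·(3.25/1.98×10^-4 + 0.902/2.68×10^-6 + 0.804/1.42×10^-4 + 1.45/1.39×10^-5) = 0.2606 rad.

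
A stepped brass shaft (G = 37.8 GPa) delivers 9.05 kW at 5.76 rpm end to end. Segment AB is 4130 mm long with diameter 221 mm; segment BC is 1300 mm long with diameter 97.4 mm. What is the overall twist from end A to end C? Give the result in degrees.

ω = 2π·5.76/60 = 0.6032 rad/s, so T = P/ω = 9.05×10³ / 0.6032 = 15000 N·m.
J_AB = π(0.221)⁴/32 = 2.34×10^-4 m⁴; J_BC = π(0.0974)⁴/32 = 8.84×10^-6 m⁴.
θ = (T/G)·Σ L_i/J_i = (15000/37.8×10⁹)·(4.13/2.34×10^-4 + 1.30/8.84×10^-6) = 0.06540 rad.

3.75°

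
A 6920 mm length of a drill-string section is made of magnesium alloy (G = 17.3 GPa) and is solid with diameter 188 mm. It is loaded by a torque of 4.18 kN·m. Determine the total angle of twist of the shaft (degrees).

0.781°

J = πd⁴/32 = π(0.188)⁴/32 = 1.226×10^-4 m⁴.
θ = T·L/(G·J) = 4180 × 6.92 / (17.3×10⁹ × 1.226×10^-4) = 0.01363 rad.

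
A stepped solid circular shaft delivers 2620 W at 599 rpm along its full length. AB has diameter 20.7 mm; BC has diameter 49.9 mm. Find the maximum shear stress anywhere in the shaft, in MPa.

ω = 2π·599/60 = 62.73 rad/s, so T = P/ω = 2620 / 62.73 = 41.77 N·m.
Under the same torque, τ_max = 16T/(πd³) is largest where d is smallest — segment AB (d = 20.7 mm).
τ_max = 16·41.77/(π·(0.0207)³) = 2.398×10^7 Pa.

24.0 MPa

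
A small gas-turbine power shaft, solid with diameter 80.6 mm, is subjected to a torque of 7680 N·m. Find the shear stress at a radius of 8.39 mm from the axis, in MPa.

J = πd⁴/32 = π(0.0806)⁴/32 = 4.143×10^-6 m⁴.
Shear stress varies linearly with radius: τ = T·r/J = 7680 × 0.00839 / 4.143×10^-6 = 1.555×10^7 Pa.

15.6 MPa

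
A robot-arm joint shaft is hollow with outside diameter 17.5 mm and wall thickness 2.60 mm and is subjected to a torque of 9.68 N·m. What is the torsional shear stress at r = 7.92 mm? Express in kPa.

11000 kPa

J = π(d_o⁴ − d_i⁴)/32 = π(0.0175⁴ − 0.0123⁴)/32 = 6.961×10^-9 m⁴.
Shear stress varies linearly with radius: τ = T·r/J = 9.680 × 0.00792 / 6.961×10^-9 = 1.101×10^7 Pa.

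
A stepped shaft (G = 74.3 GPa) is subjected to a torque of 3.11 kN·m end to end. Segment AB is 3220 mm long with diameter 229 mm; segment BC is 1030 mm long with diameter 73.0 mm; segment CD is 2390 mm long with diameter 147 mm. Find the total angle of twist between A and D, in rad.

J_AB = π(0.229)⁴/32 = 2.70×10^-4 m⁴; J_BC = π(0.0730)⁴/32 = 2.79×10^-6 m⁴; J_CD = π(0.147)⁴/32 = 4.58×10^-5 m⁴.
θ = (T/G)·Σ L_i/J_i = (3110/74.3×10⁹)·(3.22/2.70×10^-4 + 1.03/2.79×10^-6 + 2.39/4.58×10^-5) = 0.01815 rad.

0.0181 rad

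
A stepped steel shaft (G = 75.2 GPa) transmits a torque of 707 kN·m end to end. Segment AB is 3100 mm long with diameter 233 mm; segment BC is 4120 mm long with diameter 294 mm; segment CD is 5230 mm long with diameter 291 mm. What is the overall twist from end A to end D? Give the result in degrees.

J_AB = π(0.233)⁴/32 = 2.89×10^-4 m⁴; J_BC = π(0.294)⁴/32 = 7.33×10^-4 m⁴; J_CD = π(0.291)⁴/32 = 7.04×10^-4 m⁴.
θ = (T/G)·Σ L_i/J_i = (707000/75.2×10⁹)·(3.10/2.89×10^-4 + 4.12/7.33×10^-4 + 5.23/7.04×10^-4) = 0.2234 rad.

12.8°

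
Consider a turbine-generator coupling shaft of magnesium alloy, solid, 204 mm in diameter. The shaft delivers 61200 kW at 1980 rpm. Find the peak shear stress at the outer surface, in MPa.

177 MPa

ω = 2π·1980/60 = 207.3 rad/s, so T = P/ω = 61200×10³ / 207.3 = 295200 N·m.
J = πd⁴/32 = π(0.204)⁴/32 = 1.700×10^-4 m⁴.
τ_max = T·r/J = 295200 × 0.102 / 1.700×10^-4 = 1.771×10^8 Pa.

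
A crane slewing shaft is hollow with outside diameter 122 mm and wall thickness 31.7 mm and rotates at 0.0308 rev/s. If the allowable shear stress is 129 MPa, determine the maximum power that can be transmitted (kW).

8.43 kW

J = π(d_o⁴ − d_i⁴)/32 = π(0.122⁴ − 0.0586⁴)/32 = 2.059×10^-5 m⁴.
T_max = τ_allow·J/r = 1.29×10^8 × 2.059×10^-5 / 0.0610 = 43550 N·m.
ω = 2π·0.0308 = 0.1935 rad/s, so P_max = T_max·ω = 8427 W.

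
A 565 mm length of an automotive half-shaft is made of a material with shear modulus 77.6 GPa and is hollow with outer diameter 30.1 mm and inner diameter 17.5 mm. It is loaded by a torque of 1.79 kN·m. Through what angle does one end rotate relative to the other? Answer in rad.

0.183 rad

J = π(d_o⁴ − d_i⁴)/32 = π(0.0301⁴ − 0.0175⁴)/32 = 7.138×10^-8 m⁴.
θ = T·L/(G·J) = 1790 × 0.565 / (77.6×10⁹ × 7.138×10^-8) = 0.1826 rad.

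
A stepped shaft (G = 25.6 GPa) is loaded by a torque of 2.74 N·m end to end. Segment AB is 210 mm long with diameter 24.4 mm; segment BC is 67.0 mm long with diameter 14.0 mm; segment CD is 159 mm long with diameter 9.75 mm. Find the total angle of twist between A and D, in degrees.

1.24°

J_AB = π(0.0244)⁴/32 = 3.48×10^-8 m⁴; J_BC = π(0.0140)⁴/32 = 3.77×10^-9 m⁴; J_CD = π(0.00975)⁴/32 = 8.87×10^-10 m⁴.
θ = (T/G)·Σ L_i/J_i = (2.740/25.6×10⁹)·(0.210/3.48×10^-8 + 0.0670/3.77×10^-9 + 0.159/8.87×10^-10) = 0.02173 rad.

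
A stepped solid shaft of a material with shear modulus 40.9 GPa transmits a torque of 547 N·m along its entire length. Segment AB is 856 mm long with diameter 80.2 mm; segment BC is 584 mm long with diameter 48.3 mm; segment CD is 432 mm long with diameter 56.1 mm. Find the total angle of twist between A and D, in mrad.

23.4 mrad

J_AB = π(0.0802)⁴/32 = 4.06×10^-6 m⁴; J_BC = π(0.0483)⁴/32 = 5.34×10^-7 m⁴; J_CD = π(0.0561)⁴/32 = 9.72×10^-7 m⁴.
θ = (T/G)·Σ L_i/J_i = (547.0/40.9×10⁹)·(0.856/4.06×10^-6 + 0.584/5.34×10^-7 + 0.432/9.72×10^-7) = 0.02338 rad.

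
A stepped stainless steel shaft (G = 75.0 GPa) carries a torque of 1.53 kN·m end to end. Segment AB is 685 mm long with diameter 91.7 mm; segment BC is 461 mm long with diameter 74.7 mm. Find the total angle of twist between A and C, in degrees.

0.292°

J_AB = π(0.0917)⁴/32 = 6.94×10^-6 m⁴; J_BC = π(0.0747)⁴/32 = 3.06×10^-6 m⁴.
θ = (T/G)·Σ L_i/J_i = (1530/75.0×10⁹)·(0.685/6.94×10^-6 + 0.461/3.06×10^-6) = 5.089×10^-3 rad.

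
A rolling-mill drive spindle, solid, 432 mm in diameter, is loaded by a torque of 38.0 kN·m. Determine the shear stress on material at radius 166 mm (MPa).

1.84 MPa

J = πd⁴/32 = π(0.432)⁴/32 = 3.419×10^-3 m⁴.
Shear stress varies linearly with radius: τ = T·r/J = 38000 × 0.166 / 3.419×10^-3 = 1.845×10^6 Pa.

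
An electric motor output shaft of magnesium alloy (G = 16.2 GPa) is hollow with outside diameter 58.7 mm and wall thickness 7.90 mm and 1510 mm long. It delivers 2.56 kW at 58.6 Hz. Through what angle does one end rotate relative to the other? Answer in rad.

ω = 2π·58.6 = 368.2 rad/s, so T = P/ω = 2.56×10³ / 368.2 = 6.953 N·m.
J = π(d_o⁴ − d_i⁴)/32 = π(0.0587⁴ − 0.0429⁴)/32 = 8.331×10^-7 m⁴.
θ = T·L/(G·J) = 6.953 × 1.51 / (16.2×10⁹ × 8.331×10^-7) = 7.779×10^-4 rad.

7.78e-4 rad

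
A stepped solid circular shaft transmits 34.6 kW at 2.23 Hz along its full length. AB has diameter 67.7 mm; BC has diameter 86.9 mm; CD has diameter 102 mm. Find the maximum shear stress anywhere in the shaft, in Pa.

ω = 2π·2.23 = 14.01 rad/s, so T = P/ω = 34.6×10³ / 14.01 = 2469 N·m.
Under the same torque, τ_max = 16T/(πd³) is largest where d is smallest — segment AB (d = 67.7 mm).
τ_max = 16·2469/(π·(0.0677)³) = 4.053×10^7 Pa.

4.05e7 Pa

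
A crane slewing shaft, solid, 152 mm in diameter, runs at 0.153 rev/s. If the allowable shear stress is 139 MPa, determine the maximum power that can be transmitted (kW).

92.1 kW

J = πd⁴/32 = π(0.152)⁴/32 = 5.241×10^-5 m⁴.
T_max = τ_allow·J/r = 1.39×10^8 × 5.241×10^-5 / 0.0760 = 95850 N·m.
ω = 2π·0.153 = 0.9613 rad/s, so P_max = T_max·ω = 9.214×10^4 W.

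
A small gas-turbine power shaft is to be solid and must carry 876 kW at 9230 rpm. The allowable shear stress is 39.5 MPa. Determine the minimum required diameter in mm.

ω = 2π·9230/60 = 966.6 rad/s, so T = P/ω = 876×10³ / 966.6 = 906.3 N·m.
For a solid shaft τ_max = 16T/(πd³), so d = (16T/(π τ_allow))^(1/3) = (16·906.3/(π·3.95×10^7))^(1/3) = 0.04889 m.

48.9 mm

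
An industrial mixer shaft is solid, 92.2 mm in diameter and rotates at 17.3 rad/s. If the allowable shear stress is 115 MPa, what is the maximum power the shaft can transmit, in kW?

306 kW

J = πd⁴/32 = π(0.0922)⁴/32 = 7.095×10^-6 m⁴.
T_max = τ_allow·J/r = 1.15×10^8 × 7.095×10^-6 / 0.0461 = 17700 N·m.
ω = 17.3 rad/s, so P_max = T_max·ω = 3.062×10^5 W.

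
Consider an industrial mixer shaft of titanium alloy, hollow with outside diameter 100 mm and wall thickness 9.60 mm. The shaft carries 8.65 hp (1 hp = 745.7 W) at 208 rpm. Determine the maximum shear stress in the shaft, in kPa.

ω = 2π·208/60 = 21.78 rad/s, so T = P/ω = 8.65×745.7 / 21.78 = 296.1 N·m.
J = π(d_o⁴ − d_i⁴)/32 = π(0.100⁴ − 0.0808⁴)/32 = 5.633×10^-6 m⁴.
τ_max = T·r/J = 296.1 × 0.0500 / 5.633×10^-6 = 2.629×10^6 Pa.

2630 kPa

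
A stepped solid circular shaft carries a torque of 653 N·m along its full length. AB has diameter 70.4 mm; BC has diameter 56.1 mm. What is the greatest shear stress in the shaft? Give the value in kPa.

18800 kPa

Under the same torque, τ_max = 16T/(πd³) is largest where d is smallest — segment BC (d = 56.1 mm).
τ_max = 16·653.0/(π·(0.0561)³) = 1.884×10^7 Pa.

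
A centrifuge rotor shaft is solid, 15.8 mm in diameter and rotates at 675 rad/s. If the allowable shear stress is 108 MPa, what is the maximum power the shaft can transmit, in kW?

56.5 kW

J = πd⁴/32 = π(0.0158)⁴/32 = 6.118×10^-9 m⁴.
T_max = τ_allow·J/r = 1.08×10^8 × 6.118×10^-9 / 0.00790 = 83.64 N·m.
ω = 675 rad/s, so P_max = T_max·ω = 5.646×10^4 W.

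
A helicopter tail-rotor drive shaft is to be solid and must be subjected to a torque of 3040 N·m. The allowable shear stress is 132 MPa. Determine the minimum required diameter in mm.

49.0 mm

For a solid shaft τ_max = 16T/(πd³), so d = (16T/(π τ_allow))^(1/3) = (16·3040/(π·1.32×10^8))^(1/3) = 0.04895 m.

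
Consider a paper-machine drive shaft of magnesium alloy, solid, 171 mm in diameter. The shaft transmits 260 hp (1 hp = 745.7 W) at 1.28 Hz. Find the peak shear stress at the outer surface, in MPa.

ω = 2π·1.28 = 8.042 rad/s, so T = P/ω = 260×745.7 / 8.042 = 24110 N·m.
J = πd⁴/32 = π(0.171)⁴/32 = 8.394×10^-5 m⁴.
τ_max = T·r/J = 24110 × 0.0855 / 8.394×10^-5 = 2.455×10^7 Pa.

24.6 MPa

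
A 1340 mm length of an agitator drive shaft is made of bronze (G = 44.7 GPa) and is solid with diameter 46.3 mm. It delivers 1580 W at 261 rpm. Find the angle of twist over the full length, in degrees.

ω = 2π·261/60 = 27.33 rad/s, so T = P/ω = 1580 / 27.33 = 57.81 N·m.
J = πd⁴/32 = π(0.0463)⁴/32 = 4.512×10^-7 m⁴.
θ = T·L/(G·J) = 57.81 × 1.34 / (44.7×10⁹ × 4.512×10^-7) = 3.841×10^-3 rad.

0.220°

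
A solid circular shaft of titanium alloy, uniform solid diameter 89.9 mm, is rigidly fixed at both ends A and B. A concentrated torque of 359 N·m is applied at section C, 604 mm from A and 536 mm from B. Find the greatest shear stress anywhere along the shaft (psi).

193 psi

With uniform GJ and both ends fixed, compatibility θ_AC = θ_CB gives T_A·a = T_B·b, together with T_A + T_B = T₀.
T_A = T₀·b/(a+b) = 359.0·536/1140 = 168.8 N·m; T_B = 190.2 N·m.
τ in each portion: τ_AC = 1.18×10^6 Pa, τ_CB = 1.33×10^6 Pa; maximum is in CB.
τ_max = T_CB·r/J = 190.2·0.0450/6.41×10^-6 = 1.333×10^6 Pa.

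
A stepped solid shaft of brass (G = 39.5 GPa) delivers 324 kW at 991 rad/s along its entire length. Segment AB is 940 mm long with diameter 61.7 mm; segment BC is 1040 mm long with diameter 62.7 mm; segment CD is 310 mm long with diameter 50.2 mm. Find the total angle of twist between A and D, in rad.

0.0153 rad

ω = 991 rad/s, so T = P/ω = 324×10³ / 991.0 = 326.9 N·m.
J_AB = π(0.0617)⁴/32 = 1.42×10^-6 m⁴; J_BC = π(0.0627)⁴/32 = 1.52×10^-6 m⁴; J_CD = π(0.0502)⁴/32 = 6.23×10^-7 m⁴.
θ = (T/G)·Σ L_i/J_i = (326.9/39.5×10⁹)·(0.940/1.42×10^-6 + 1.04/1.52×10^-6 + 0.310/6.23×10^-7) = 0.01526 rad.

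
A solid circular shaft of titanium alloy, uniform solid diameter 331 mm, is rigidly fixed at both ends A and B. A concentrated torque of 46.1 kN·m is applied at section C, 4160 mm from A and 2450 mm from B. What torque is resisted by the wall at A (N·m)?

With uniform GJ and both ends fixed, compatibility θ_AC = θ_CB gives T_A·a = T_B·b, together with T_A + T_B = T₀.
T_A = T₀·b/(a+b) = 46100·2450/6610 = 17090 N·m; T_B = 29010 N·m.

17100 N·m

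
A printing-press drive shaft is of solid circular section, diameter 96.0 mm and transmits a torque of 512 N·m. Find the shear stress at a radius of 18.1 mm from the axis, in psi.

161 psi

J = πd⁴/32 = π(0.0960)⁴/32 = 8.338×10^-6 m⁴.
Shear stress varies linearly with radius: τ = T·r/J = 512.0 × 0.0181 / 8.338×10^-6 = 1.111×10^6 Pa.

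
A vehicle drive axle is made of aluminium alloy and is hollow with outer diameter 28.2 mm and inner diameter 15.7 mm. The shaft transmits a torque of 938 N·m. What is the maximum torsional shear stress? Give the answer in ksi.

J = π(d_o⁴ − d_i⁴)/32 = π(0.0282⁴ − 0.0157⁴)/32 = 5.612×10^-8 m⁴.
τ_max = T·r/J = 938.0 × 0.0141 / 5.612×10^-8 = 2.357×10^8 Pa.

34.2 ksi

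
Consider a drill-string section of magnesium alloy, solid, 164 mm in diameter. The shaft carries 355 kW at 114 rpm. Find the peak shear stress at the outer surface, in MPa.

34.3 MPa

ω = 2π·114/60 = 11.94 rad/s, so T = P/ω = 355×10³ / 11.94 = 29740 N·m.
J = πd⁴/32 = π(0.164)⁴/32 = 7.102×10^-5 m⁴.
τ_max = T·r/J = 29740 × 0.0820 / 7.102×10^-5 = 3.433×10^7 Pa.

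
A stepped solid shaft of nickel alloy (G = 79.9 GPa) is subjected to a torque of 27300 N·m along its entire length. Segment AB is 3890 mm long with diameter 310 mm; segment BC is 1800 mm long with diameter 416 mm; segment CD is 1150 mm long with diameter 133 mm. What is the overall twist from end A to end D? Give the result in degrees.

0.829°

J_AB = π(0.310)⁴/32 = 9.07×10^-4 m⁴; J_BC = π(0.416)⁴/32 = 2.94×10^-3 m⁴; J_CD = π(0.133)⁴/32 = 3.07×10^-5 m⁴.
θ = (T/G)·Σ L_i/J_i = (27300/79.9×10⁹)·(3.89/9.07×10^-4 + 1.80/2.94×10^-3 + 1.15/3.07×10^-5) = 0.01447 rad.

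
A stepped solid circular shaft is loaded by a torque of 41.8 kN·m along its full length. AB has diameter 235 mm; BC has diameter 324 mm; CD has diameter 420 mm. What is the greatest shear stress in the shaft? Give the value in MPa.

16.4 MPa

Under the same torque, τ_max = 16T/(πd³) is largest where d is smallest — segment AB (d = 235 mm).
τ_max = 16·41800/(π·(0.235)³) = 1.640×10^7 Pa.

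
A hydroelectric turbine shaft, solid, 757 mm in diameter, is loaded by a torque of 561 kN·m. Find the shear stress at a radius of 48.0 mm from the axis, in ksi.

0.121 ksi

J = πd⁴/32 = π(0.757)⁴/32 = 0.03224 m⁴.
Shear stress varies linearly with radius: τ = T·r/J = 561000 × 0.0480 / 0.03224 = 8.353×10^5 Pa.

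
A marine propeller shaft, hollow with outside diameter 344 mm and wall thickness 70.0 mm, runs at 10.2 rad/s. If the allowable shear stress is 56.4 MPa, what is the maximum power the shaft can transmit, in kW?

J = π(d_o⁴ − d_i⁴)/32 = π(0.344⁴ − 0.204⁴)/32 = 1.205×10^-3 m⁴.
T_max = τ_allow·J/r = 5.64×10^7 × 1.205×10^-3 / 0.172 = 395000 N·m.
ω = 10.2 rad/s, so P_max = T_max·ω = 4.029×10^6 W.

4030 kW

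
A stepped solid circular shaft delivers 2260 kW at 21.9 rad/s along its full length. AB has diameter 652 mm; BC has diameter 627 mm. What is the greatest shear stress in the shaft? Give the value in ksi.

ω = 21.9 rad/s, so T = P/ω = 2260×10³ / 21.90 = 103200 N·m.
Under the same torque, τ_max = 16T/(πd³) is largest where d is smallest — segment BC (d = 627 mm).
τ_max = 16·103200/(π·(0.627)³) = 2.132×10^6 Pa.

0.309 ksi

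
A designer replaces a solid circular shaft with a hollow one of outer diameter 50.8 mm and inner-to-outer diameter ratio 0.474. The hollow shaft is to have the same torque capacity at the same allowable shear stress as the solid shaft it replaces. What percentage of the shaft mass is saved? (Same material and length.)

Equal τ_max and T ⇒ the solid shaft needs d_s³ = d_o³(1−k⁴), so d_s = 50.8·(1−0.474⁴)^(1/3) = 49.93 mm.
Area ratio A_h/A_s = d_o²(1−k²)/d_s² = (1−k²)/(1−k⁴)^(2/3) = 0.8026.
Mass saving = 1 − 0.8026 = 19.7 %.

19.7 %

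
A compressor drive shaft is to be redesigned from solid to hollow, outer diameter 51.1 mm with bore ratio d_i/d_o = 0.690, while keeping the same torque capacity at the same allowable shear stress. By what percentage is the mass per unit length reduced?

37.8 %

Equal τ_max and T ⇒ the solid shaft needs d_s³ = d_o³(1−k⁴), so d_s = 51.1·(1−0.690⁴)^(1/3) = 46.90 mm.
Area ratio A_h/A_s = d_o²(1−k²)/d_s² = (1−k²)/(1−k⁴)^(2/3) = 0.6218.
Mass saving = 1 − 0.6218 = 37.8 %.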